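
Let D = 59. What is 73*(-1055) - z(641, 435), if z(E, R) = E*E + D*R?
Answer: -513561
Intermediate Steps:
z(E, R) = E**2 + 59*R (z(E, R) = E*E + 59*R = E**2 + 59*R)
73*(-1055) - z(641, 435) = 73*(-1055) - (641**2 + 59*435) = -77015 - (410881 + 25665) = -77015 - 1*436546 = -77015 - 436546 = -513561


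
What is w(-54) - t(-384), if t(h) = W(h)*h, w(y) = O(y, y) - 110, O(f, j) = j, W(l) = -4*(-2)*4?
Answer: 12124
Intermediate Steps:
W(l) = 32 (W(l) = 8*4 = 32)
w(y) = -110 + y (w(y) = y - 110 = -110 + y)
t(h) = 32*h
w(-54) - t(-384) = (-110 - 54) - 32*(-384) = -164 - 1*(-12288) = -164 + 12288 = 12124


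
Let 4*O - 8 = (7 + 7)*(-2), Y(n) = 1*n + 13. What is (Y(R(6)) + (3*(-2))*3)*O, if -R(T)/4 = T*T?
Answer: 745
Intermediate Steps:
R(T) = -4*T² (R(T) = -4*T*T = -4*T²)
Y(n) = 13 + n (Y(n) = n + 13 = 13 + n)
O = -5 (O = 2 + ((7 + 7)*(-2))/4 = 2 + (14*(-2))/4 = 2 + (¼)*(-28) = 2 - 7 = -5)
(Y(R(6)) + (3*(-2))*3)*O = ((13 - 4*6²) + (3*(-2))*3)*(-5) = ((13 - 4*36) - 6*3)*(-5) = ((13 - 144) - 18)*(-5) = (-131 - 18)*(-5) = -149*(-5) = 745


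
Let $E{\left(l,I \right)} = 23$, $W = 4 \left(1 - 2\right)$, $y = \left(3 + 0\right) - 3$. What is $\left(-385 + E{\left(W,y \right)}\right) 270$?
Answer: $-97740$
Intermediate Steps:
$y = 0$ ($y = 3 - 3 = 0$)
$W = -4$ ($W = 4 \left(-1\right) = -4$)
$\left(-385 + E{\left(W,y \right)}\right) 270 = \left(-385 + 23\right) 270 = \left(-362\right) 270 = -97740$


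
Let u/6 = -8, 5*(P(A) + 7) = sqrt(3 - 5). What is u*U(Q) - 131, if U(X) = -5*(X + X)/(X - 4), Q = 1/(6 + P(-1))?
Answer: (-1165*sqrt(2) - 1109*I)/(3*(5*sqrt(2) + 13*I)) ≈ -39.676 + 20.664*I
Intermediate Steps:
P(A) = -7 + I*sqrt(2)/5 (P(A) = -7 + sqrt(3 - 5)/5 = -7 + sqrt(-2)/5 = -7 + (I*sqrt(2))/5 = -7 + I*sqrt(2)/5)
u = -48 (u = 6*(-8) = -48)
Q = 1/(-1 + I*sqrt(2)/5) (Q = 1/(6 + (-7 + I*sqrt(2)/5)) = 1/(-1 + I*sqrt(2)/5) ≈ -0.92593 - 0.26189*I)
U(X) = -10*X/(-4 + X) (U(X) = -5*2*X/(-4 + X) = -10*X/(-4 + X))
u*U(Q) - 131 = -(-480)*(-25/27 - 5*I*sqrt(2)/27)/(-4 + (-25/27 - 5*I*sqrt(2)/27)) - 131 = -(-480)*(-25/27 - 5*I*sqrt(2)/27)/(-133/27 - 5*I*sqrt(2)/27) - 131 = 480*(-25/27 - 5*I*sqrt(2)/27)/(-133/27 - 5*I*sqrt(2)/27) - 131 = -131 + 480*(-25/27 - 5*I*sqrt(2)/27)/(-133/27 - 5*I*sqrt(2)/27)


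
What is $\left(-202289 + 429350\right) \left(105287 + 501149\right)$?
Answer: $137697964596$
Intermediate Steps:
$\left(-202289 + 429350\right) \left(105287 + 501149\right) = 227061 \cdot 606436 = 137697964596$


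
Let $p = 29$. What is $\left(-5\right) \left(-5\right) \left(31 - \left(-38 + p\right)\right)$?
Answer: $1000$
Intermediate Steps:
$\left(-5\right) \left(-5\right) \left(31 - \left(-38 + p\right)\right) = \left(-5\right) \left(-5\right) \left(31 + \left(38 - 29\right)\right) = 25 \left(31 + \left(38 - 29\right)\right) = 25 \left(31 + 9\right) = 25 \cdot 40 = 1000$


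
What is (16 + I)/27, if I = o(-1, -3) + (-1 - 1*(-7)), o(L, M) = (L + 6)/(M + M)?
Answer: 127/162 ≈ 0.78395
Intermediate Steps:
o(L, M) = (6 + L)/(2*M) (o(L, M) = (6 + L)/((2*M)) = (6 + L)*(1/(2*M)) = (6 + L)/(2*M))
I = 31/6 (I = (½)*(6 - 1)/(-3) + (-1 - 1*(-7)) = (½)*(-⅓)*5 + (-1 + 7) = -⅚ + 6 = 31/6 ≈ 5.1667)
(16 + I)/27 = (16 + 31/6)/27 = (1/27)*(127/6) = 127/162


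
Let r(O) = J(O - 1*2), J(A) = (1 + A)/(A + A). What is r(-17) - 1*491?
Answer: -9320/19 ≈ -490.53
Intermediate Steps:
J(A) = (1 + A)/(2*A) (J(A) = (1 + A)/((2*A)) = (1 + A)*(1/(2*A)) = (1 + A)/(2*A))
r(O) = (-1 + O)/(2*(-2 + O)) (r(O) = (1 + (O - 1*2))/(2*(O - 1*2)) = (1 + (O - 2))/(2*(O - 2)) = (1 + (-2 + O))/(2*(-2 + O)) = (-1 + O)/(2*(-2 + O)))
r(-17) - 1*491 = (-1 - 17)/(2*(-2 - 17)) - 1*491 = (½)*(-18)/(-19) - 491 = (½)*(-1/19)*(-18) - 491 = 9/19 - 491 = -9320/19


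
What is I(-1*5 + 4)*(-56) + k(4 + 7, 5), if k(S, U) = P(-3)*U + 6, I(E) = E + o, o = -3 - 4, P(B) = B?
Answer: 439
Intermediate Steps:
o = -7
I(E) = -7 + E (I(E) = E - 7 = -7 + E)
k(S, U) = 6 - 3*U (k(S, U) = -3*U + 6 = 6 - 3*U)
I(-1*5 + 4)*(-56) + k(4 + 7, 5) = (-7 + (-1*5 + 4))*(-56) + (6 - 3*5) = (-7 + (-5 + 4))*(-56) + (6 - 15) = (-7 - 1)*(-56) - 9 = -8*(-56) - 9 = 448 - 9 = 439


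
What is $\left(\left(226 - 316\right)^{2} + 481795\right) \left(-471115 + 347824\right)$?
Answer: $-60399644445$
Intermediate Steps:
$\left(\left(226 - 316\right)^{2} + 481795\right) \left(-471115 + 347824\right) = \left(\left(-90\right)^{2} + 481795\right) \left(-123291\right) = \left(8100 + 481795\right) \left(-123291\right) = 489895 \left(-123291\right) = -60399644445$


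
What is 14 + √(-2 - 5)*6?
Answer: 14 + 6*I*√7 ≈ 14.0 + 15.875*I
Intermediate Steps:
14 + √(-2 - 5)*6 = 14 + √(-7)*6 = 14 + (I*√7)*6 = 14 + 6*I*√7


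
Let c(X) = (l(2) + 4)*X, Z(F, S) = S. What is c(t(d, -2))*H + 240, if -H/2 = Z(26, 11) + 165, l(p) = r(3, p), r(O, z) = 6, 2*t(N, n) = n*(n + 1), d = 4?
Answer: -3280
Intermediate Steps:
t(N, n) = n*(1 + n)/2 (t(N, n) = (n*(n + 1))/2 = (n*(1 + n))/2 = n*(1 + n)/2)
l(p) = 6
H = -352 (H = -2*(11 + 165) = -2*176 = -352)
c(X) = 10*X (c(X) = (6 + 4)*X = 10*X)
c(t(d, -2))*H + 240 = (10*((½)*(-2)*(1 - 2)))*(-352) + 240 = (10*((½)*(-2)*(-1)))*(-352) + 240 = (10*1)*(-352) + 240 = 10*(-352) + 240 = -3520 + 240 = -3280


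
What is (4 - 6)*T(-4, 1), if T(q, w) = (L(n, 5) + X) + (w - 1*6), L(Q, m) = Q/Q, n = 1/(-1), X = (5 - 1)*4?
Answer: -24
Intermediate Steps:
X = 16 (X = 4*4 = 16)
n = -1
L(Q, m) = 1
T(q, w) = 11 + w (T(q, w) = (1 + 16) + (w - 1*6) = 17 + (w - 6) = 17 + (-6 + w) = 11 + w)
(4 - 6)*T(-4, 1) = (4 - 6)*(11 + 1) = -2*12 = -24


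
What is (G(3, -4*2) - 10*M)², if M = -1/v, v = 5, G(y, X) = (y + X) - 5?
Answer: 64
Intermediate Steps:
G(y, X) = -5 + X + y (G(y, X) = (X + y) - 5 = -5 + X + y)
M = -⅕ (M = -1/5 = -1*⅕ = -⅕ ≈ -0.20000)
(G(3, -4*2) - 10*M)² = ((-5 - 4*2 + 3) - 10*(-⅕))² = ((-5 - 8 + 3) + 2)² = (-10 + 2)² = (-8)² = 64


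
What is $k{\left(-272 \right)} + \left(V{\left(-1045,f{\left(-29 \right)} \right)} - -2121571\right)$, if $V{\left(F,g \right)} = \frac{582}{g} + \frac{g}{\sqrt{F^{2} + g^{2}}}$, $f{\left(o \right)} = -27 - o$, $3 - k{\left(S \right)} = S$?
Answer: $2122137 + \frac{2 \sqrt{1092029}}{1092029} \approx 2.1221 \cdot 10^{6}$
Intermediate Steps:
$k{\left(S \right)} = 3 - S$
$V{\left(F,g \right)} = \frac{582}{g} + \frac{g}{\sqrt{F^{2} + g^{2}}}$
$k{\left(-272 \right)} + \left(V{\left(-1045,f{\left(-29 \right)} \right)} - -2121571\right) = \left(3 - -272\right) - \left(-2121571 - \frac{582}{-27 - -29} - \frac{-27 - -29}{\sqrt{\left(-1045\right)^{2} + \left(-27 - -29\right)^{2}}}\right) = \left(3 + 272\right) + \left(\left(\frac{582}{-27 + 29} + \frac{-27 + 29}{\sqrt{1092025 + \left(-27 + 29\right)^{2}}}\right) + 2121571\right) = 275 + \left(\left(\frac{582}{2} + \frac{2}{\sqrt{1092025 + 2^{2}}}\right) + 2121571\right) = 275 + \left(\left(582 \cdot \frac{1}{2} + \frac{2}{\sqrt{1092025 + 4}}\right) + 2121571\right) = 275 + \left(\left(291 + \frac{2}{\sqrt{1092029}}\right) + 2121571\right) = 275 + \left(\left(291 + 2 \frac{\sqrt{1092029}}{1092029}\right) + 2121571\right) = 275 + \left(\left(291 + \frac{2 \sqrt{1092029}}{1092029}\right) + 2121571\right) = 275 + \left(2121862 + \frac{2 \sqrt{1092029}}{1092029}\right) = 2122137 + \frac{2 \sqrt{1092029}}{1092029}$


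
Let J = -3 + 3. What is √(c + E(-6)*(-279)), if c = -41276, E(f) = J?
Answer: 2*I*√10319 ≈ 203.17*I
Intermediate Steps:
J = 0
E(f) = 0
√(c + E(-6)*(-279)) = √(-41276 + 0*(-279)) = √(-41276 + 0) = √(-41276) = 2*I*√10319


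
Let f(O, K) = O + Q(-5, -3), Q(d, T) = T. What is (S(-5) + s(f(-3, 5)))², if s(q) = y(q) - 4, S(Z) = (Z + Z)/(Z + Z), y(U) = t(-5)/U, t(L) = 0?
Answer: 9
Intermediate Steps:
y(U) = 0 (y(U) = 0/U = 0)
f(O, K) = -3 + O (f(O, K) = O - 3 = -3 + O)
S(Z) = 1 (S(Z) = (2*Z)/((2*Z)) = (2*Z)*(1/(2*Z)) = 1)
s(q) = -4 (s(q) = 0 - 4 = -4)
(S(-5) + s(f(-3, 5)))² = (1 - 4)² = (-3)² = 9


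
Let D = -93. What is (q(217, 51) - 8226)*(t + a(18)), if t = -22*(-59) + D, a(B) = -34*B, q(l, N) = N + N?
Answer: -4817532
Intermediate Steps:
q(l, N) = 2*N
t = 1205 (t = -22*(-59) - 93 = 1298 - 93 = 1205)
(q(217, 51) - 8226)*(t + a(18)) = (2*51 - 8226)*(1205 - 34*18) = (102 - 8226)*(1205 - 612) = -8124*593 = -4817532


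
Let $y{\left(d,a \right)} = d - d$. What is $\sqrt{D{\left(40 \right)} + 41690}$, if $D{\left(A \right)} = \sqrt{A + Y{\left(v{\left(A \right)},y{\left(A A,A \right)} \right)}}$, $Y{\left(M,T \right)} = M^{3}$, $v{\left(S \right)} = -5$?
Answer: $\sqrt{41690 + i \sqrt{85}} \approx 204.18 + 0.023 i$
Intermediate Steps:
$y{\left(d,a \right)} = 0$
$D{\left(A \right)} = \sqrt{-125 + A}$ ($D{\left(A \right)} = \sqrt{A + \left(-5\right)^{3}} = \sqrt{A - 125} = \sqrt{-125 + A}$)
$\sqrt{D{\left(40 \right)} + 41690} = \sqrt{\sqrt{-125 + 40} + 41690} = \sqrt{\sqrt{-85} + 41690} = \sqrt{i \sqrt{85} + 41690} = \sqrt{41690 + i \sqrt{85}}$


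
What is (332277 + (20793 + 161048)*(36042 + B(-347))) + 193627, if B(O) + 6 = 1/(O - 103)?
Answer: 2949006499159/450 ≈ 6.5533e+9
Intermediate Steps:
B(O) = -6 + 1/(-103 + O) (B(O) = -6 + 1/(O - 103) = -6 + 1/(-103 + O))
(332277 + (20793 + 161048)*(36042 + B(-347))) + 193627 = (332277 + (20793 + 161048)*(36042 + (619 - 6*(-347))/(-103 - 347))) + 193627 = (332277 + 181841*(36042 + (619 + 2082)/(-450))) + 193627 = (332277 + 181841*(36042 - 1/450*2701)) + 193627 = (332277 + 181841*(36042 - 2701/450)) + 193627 = (332277 + 181841*(16216199/450)) + 193627 = (332277 + 2948769842359/450) + 193627 = 2948919367009/450 + 193627 = 2949006499159/450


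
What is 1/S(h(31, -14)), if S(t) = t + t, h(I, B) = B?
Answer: -1/28 ≈ -0.035714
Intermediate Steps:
S(t) = 2*t
1/S(h(31, -14)) = 1/(2*(-14)) = 1/(-28) = -1/28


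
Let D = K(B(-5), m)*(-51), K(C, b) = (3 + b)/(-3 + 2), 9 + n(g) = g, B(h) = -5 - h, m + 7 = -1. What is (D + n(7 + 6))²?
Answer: 63001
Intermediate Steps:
m = -8 (m = -7 - 1 = -8)
n(g) = -9 + g
K(C, b) = -3 - b (K(C, b) = (3 + b)/(-1) = (3 + b)*(-1) = -3 - b)
D = -255 (D = (-3 - 1*(-8))*(-51) = (-3 + 8)*(-51) = 5*(-51) = -255)
(D + n(7 + 6))² = (-255 + (-9 + (7 + 6)))² = (-255 + (-9 + 13))² = (-255 + 4)² = (-251)² = 63001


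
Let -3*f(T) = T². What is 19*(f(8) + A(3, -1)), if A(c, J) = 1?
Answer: -1159/3 ≈ -386.33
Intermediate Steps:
f(T) = -T²/3
19*(f(8) + A(3, -1)) = 19*(-⅓*8² + 1) = 19*(-⅓*64 + 1) = 19*(-64/3 + 1) = 19*(-61/3) = -1159/3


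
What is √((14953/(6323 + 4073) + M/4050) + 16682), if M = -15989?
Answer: √912599773522997/233910 ≈ 129.15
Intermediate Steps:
√((14953/(6323 + 4073) + M/4050) + 16682) = √((14953/(6323 + 4073) - 15989/4050) + 16682) = √((14953/10396 - 15989*1/4050) + 16682) = √((14953*(1/10396) - 15989/4050) + 16682) = √((14953/10396 - 15989/4050) + 16682) = √(-52830997/21051900 + 16682) = √(351134964803/21051900) = √912599773522997/233910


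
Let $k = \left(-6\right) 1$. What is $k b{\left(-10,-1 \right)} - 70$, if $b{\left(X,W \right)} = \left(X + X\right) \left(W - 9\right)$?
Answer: $-1270$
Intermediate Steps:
$b{\left(X,W \right)} = 2 X \left(-9 + W\right)$
$k = -6$
$k b{\left(-10,-1 \right)} - 70 = - 6 \cdot 2 \left(-10\right) \left(-9 - 1\right) - 70 = - 6 \cdot 2 \left(-10\right) \left(-10\right) - 70 = \left(-6\right) 200 - 70 = -1200 - 70 = -1270$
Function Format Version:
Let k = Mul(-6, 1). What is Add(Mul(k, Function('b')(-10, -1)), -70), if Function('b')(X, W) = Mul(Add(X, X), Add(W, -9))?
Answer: -1270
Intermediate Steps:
Function('b')(X, W) = Mul(2, X, Add(-9, W)) (Function('b')(X, W) = Mul(Mul(2, X), Add(-9, W)) = Mul(2, X, Add(-9, W)))
k = -6
Add(Mul(k, Function('b')(-10, -1)), -70) = Add(Mul(-6, Mul(2, -10, Add(-9, -1))), -70) = Add(Mul(-6, Mul(2, -10, -10)), -70) = Add(Mul(-6, 200), -70) = Add(-1200, -70) = -1270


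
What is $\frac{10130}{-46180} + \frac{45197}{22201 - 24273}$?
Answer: $- \frac{105409341}{4784248} \approx -22.033$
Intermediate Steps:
$\frac{10130}{-46180} + \frac{45197}{22201 - 24273} = 10130 \left(- \frac{1}{46180}\right) + \frac{45197}{22201 - 24273} = - \frac{1013}{4618} + \frac{45197}{-2072} = - \frac{1013}{4618} + 45197 \left(- \frac{1}{2072}\right) = - \frac{1013}{4618} - \frac{45197}{2072} = - \frac{105409341}{4784248}$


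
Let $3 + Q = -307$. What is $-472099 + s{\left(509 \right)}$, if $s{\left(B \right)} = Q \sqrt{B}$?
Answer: $-472099 - 310 \sqrt{509} \approx -4.7909 \cdot 10^{5}$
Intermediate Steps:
$Q = -310$ ($Q = -3 - 307 = -310$)
$s{\left(B \right)} = - 310 \sqrt{B}$
$-472099 + s{\left(509 \right)} = -472099 - 310 \sqrt{509}$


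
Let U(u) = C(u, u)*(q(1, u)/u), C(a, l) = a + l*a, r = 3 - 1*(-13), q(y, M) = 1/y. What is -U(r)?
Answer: -17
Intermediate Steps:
r = 16 (r = 3 + 13 = 16)
C(a, l) = a + a*l
U(u) = 1 + u (U(u) = (u*(1 + u))*(1/(1*u)) = (u*(1 + u))*(1/u) = (u*(1 + u))/u = 1 + u)
-U(r) = -(1 + 16) = -1*17 = -17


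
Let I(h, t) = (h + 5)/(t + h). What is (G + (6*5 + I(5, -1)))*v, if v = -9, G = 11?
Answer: -783/2 ≈ -391.50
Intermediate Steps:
I(h, t) = (5 + h)/(h + t)
(G + (6*5 + I(5, -1)))*v = (11 + (6*5 + (5 + 5)/(5 - 1)))*(-9) = (11 + (30 + 10/4))*(-9) = (11 + (30 + (¼)*10))*(-9) = (11 + (30 + 5/2))*(-9) = (11 + 65/2)*(-9) = (87/2)*(-9) = -783/2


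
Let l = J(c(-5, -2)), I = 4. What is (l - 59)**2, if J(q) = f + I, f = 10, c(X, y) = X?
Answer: 2025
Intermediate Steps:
J(q) = 14 (J(q) = 10 + 4 = 14)
l = 14
(l - 59)**2 = (14 - 59)**2 = (-45)**2 = 2025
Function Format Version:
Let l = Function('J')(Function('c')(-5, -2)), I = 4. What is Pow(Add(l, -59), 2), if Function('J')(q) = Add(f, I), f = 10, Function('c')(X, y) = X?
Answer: 2025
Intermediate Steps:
Function('J')(q) = 14 (Function('J')(q) = Add(10, 4) = 14)
l = 14
Pow(Add(l, -59), 2) = Pow(Add(14, -59), 2) = Pow(-45, 2) = 2025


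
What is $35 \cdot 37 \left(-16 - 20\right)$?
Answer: $-46620$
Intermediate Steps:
$35 \cdot 37 \left(-16 - 20\right) = 1295 \left(-36\right) = -46620$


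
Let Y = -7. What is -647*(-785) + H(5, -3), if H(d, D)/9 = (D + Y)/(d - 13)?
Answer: 2031625/4 ≈ 5.0791e+5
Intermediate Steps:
H(d, D) = 9*(-7 + D)/(-13 + d) (H(d, D) = 9*((D - 7)/(d - 13)) = 9*((-7 + D)/(-13 + d)) = 9*(-7 + D)/(-13 + d))
-647*(-785) + H(5, -3) = -647*(-785) + 9*(-7 - 3)/(-13 + 5) = 507895 + 9*(-10)/(-8) = 507895 + 9*(-⅛)*(-10) = 507895 + 45/4 = 2031625/4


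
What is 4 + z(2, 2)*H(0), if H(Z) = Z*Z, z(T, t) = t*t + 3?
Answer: 4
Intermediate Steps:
z(T, t) = 3 + t**2 (z(T, t) = t**2 + 3 = 3 + t**2)
H(Z) = Z**2
4 + z(2, 2)*H(0) = 4 + (3 + 2**2)*0**2 = 4 + (3 + 4)*0 = 4 + 7*0 = 4 + 0 = 4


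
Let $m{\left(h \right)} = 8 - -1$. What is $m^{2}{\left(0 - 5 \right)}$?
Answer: $81$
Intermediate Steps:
$m{\left(h \right)} = 9$ ($m{\left(h \right)} = 8 + 1 = 9$)
$m^{2}{\left(0 - 5 \right)} = 9^{2} = 81$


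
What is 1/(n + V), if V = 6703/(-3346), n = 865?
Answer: 3346/2887587 ≈ 0.0011588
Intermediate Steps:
V = -6703/3346 (V = 6703*(-1/3346) = -6703/3346 ≈ -2.0033)
1/(n + V) = 1/(865 - 6703/3346) = 1/(2887587/3346) = 3346/2887587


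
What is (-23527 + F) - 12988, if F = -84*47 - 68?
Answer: -40531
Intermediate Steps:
F = -4016 (F = -3948 - 68 = -4016)
(-23527 + F) - 12988 = (-23527 - 4016) - 12988 = -27543 - 12988 = -40531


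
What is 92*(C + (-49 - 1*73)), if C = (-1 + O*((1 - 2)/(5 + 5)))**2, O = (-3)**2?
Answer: -272297/25 ≈ -10892.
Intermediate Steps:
O = 9
C = 361/100 (C = (-1 + 9*((1 - 2)/(5 + 5)))**2 = (-1 + 9*(-1/10))**2 = (-1 - 9/10)**2 = (-19/10)**2 = 361/100 ≈ 3.6100)
92*(C + (-49 - 1*73)) = 92*(361/100 + (-49 - 1*73)) = 92*(361/100 + (-49 - 73)) = 92*(361/100 - 122) = 92*(-11839/100) = -272297/25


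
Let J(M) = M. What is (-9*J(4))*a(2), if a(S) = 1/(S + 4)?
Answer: -6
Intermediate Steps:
a(S) = 1/(4 + S)
(-9*J(4))*a(2) = (-9*4)/(4 + 2) = -36/6 = -36*⅙ = -6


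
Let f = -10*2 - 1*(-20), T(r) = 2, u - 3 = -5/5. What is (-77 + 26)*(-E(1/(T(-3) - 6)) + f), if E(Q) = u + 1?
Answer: 153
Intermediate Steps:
u = 2 (u = 3 - 5/5 = 3 - 5*⅕ = 3 - 1 = 2)
E(Q) = 3 (E(Q) = 2 + 1 = 3)
f = 0 (f = -20 + 20 = 0)
(-77 + 26)*(-E(1/(T(-3) - 6)) + f) = (-77 + 26)*(-1*3 + 0) = -51*(-3 + 0) = -51*(-3) = 153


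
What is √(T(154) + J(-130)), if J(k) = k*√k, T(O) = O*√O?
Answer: √(154*√154 - 130*I*√130) ≈ 46.527 - 15.929*I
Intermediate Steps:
T(O) = O^(3/2)
J(k) = k^(3/2)
√(T(154) + J(-130)) = √(154^(3/2) + (-130)^(3/2)) = √(154*√154 - 130*I*√130)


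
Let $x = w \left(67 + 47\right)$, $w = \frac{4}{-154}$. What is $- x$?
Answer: $\frac{228}{77} \approx 2.961$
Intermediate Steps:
$w = - \frac{2}{77}$ ($w = 4 \left(- \frac{1}{154}\right) = - \frac{2}{77} \approx -0.025974$)
$x = - \frac{228}{77}$ ($x = - \frac{2 \left(67 + 47\right)}{77} = \left(- \frac{2}{77}\right) 114 = - \frac{228}{77} \approx -2.961$)
$- x = \left(-1\right) \left(- \frac{228}{77}\right) = \frac{228}{77}$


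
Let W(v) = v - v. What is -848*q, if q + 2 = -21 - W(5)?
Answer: 19504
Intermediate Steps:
W(v) = 0
q = -23 (q = -2 + (-21 - 1*0) = -2 + (-21 + 0) = -2 - 21 = -23)
-848*q = -848*(-23) = 19504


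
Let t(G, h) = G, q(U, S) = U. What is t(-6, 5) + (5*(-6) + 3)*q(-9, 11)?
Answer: 237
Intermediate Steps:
t(-6, 5) + (5*(-6) + 3)*q(-9, 11) = -6 + (5*(-6) + 3)*(-9) = -6 + (-30 + 3)*(-9) = -6 - 27*(-9) = -6 + 243 = 237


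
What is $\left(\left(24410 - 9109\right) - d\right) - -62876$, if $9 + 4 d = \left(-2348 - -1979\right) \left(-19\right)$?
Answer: $\frac{152853}{2} \approx 76427.0$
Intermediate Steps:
$d = \frac{3501}{2}$ ($d = - \frac{9}{4} + \frac{\left(-2348 - -1979\right) \left(-19\right)}{4} = - \frac{9}{4} + \frac{\left(-2348 + 1979\right) \left(-19\right)}{4} = - \frac{9}{4} + \frac{\left(-369\right) \left(-19\right)}{4} = - \frac{9}{4} + \frac{1}{4} \cdot 7011 = - \frac{9}{4} + \frac{7011}{4} = \frac{3501}{2} \approx 1750.5$)
$\left(\left(24410 - 9109\right) - d\right) - -62876 = \left(\left(24410 - 9109\right) - \frac{3501}{2}\right) - -62876 = \left(\left(24410 - 9109\right) - \frac{3501}{2}\right) + 62876 = \left(15301 - \frac{3501}{2}\right) + 62876 = \frac{27101}{2} + 62876 = \frac{152853}{2}$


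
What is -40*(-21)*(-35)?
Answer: -29400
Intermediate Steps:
-40*(-21)*(-35) = 840*(-35) = -29400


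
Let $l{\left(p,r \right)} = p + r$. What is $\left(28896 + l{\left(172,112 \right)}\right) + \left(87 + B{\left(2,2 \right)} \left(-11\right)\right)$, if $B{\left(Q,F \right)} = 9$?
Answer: $29168$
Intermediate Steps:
$\left(28896 + l{\left(172,112 \right)}\right) + \left(87 + B{\left(2,2 \right)} \left(-11\right)\right) = \left(28896 + \left(172 + 112\right)\right) + \left(87 + 9 \left(-11\right)\right) = \left(28896 + 284\right) + \left(87 - 99\right) = 29180 - 12 = 29168$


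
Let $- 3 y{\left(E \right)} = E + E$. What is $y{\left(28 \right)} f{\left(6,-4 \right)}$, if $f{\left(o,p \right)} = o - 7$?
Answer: $\frac{56}{3} \approx 18.667$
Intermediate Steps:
$y{\left(E \right)} = - \frac{2 E}{3}$ ($y{\left(E \right)} = - \frac{E + E}{3} = - \frac{2 E}{3}$)
$f{\left(o,p \right)} = -7 + o$ ($f{\left(o,p \right)} = o - 7 = -7 + o$)
$y{\left(28 \right)} f{\left(6,-4 \right)} = \left(- \frac{2}{3}\right) 28 \left(-7 + 6\right) = \left(- \frac{56}{3}\right) \left(-1\right) = \frac{56}{3}$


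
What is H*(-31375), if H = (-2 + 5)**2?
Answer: -282375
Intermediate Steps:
H = 9 (H = 3**2 = 9)
H*(-31375) = 9*(-31375) = -282375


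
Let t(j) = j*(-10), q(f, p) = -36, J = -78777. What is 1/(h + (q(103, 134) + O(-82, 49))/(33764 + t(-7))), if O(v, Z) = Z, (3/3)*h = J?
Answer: -33834/2665341005 ≈ -1.2694e-5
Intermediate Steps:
h = -78777
t(j) = -10*j
1/(h + (q(103, 134) + O(-82, 49))/(33764 + t(-7))) = 1/(-78777 + (-36 + 49)/(33764 - 10*(-7))) = 1/(-78777 + 13/(33764 + 70)) = 1/(-78777 + 13/33834) = 1/(-2665341005/33834) = -33834/2665341005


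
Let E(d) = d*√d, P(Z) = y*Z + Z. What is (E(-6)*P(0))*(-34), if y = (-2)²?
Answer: 0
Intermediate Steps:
y = 4
P(Z) = 5*Z (P(Z) = 4*Z + Z = 5*Z)
E(d) = d^(3/2)
(E(-6)*P(0))*(-34) = ((-6)^(3/2)*(5*0))*(-34) = (-6*I*√6*0)*(-34) = 0*(-34) = 0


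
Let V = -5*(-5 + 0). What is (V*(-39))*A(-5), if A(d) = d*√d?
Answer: 4875*I*√5 ≈ 10901.0*I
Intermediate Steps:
A(d) = d^(3/2)
V = 25 (V = -5*(-5) = 25)
(V*(-39))*A(-5) = (25*(-39))*(-5)^(3/2) = -(-4875)*I*√5 = 4875*I*√5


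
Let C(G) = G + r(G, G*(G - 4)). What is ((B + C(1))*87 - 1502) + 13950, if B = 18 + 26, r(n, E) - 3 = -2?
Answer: 16450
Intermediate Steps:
r(n, E) = 1 (r(n, E) = 3 - 2 = 1)
B = 44
C(G) = 1 + G (C(G) = G + 1 = 1 + G)
((B + C(1))*87 - 1502) + 13950 = ((44 + (1 + 1))*87 - 1502) + 13950 = ((44 + 2)*87 - 1502) + 13950 = (46*87 - 1502) + 13950 = (4002 - 1502) + 13950 = 2500 + 13950 = 16450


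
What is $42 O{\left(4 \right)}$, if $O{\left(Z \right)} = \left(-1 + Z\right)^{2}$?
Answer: $378$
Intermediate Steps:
$42 O{\left(4 \right)} = 42 \left(-1 + 4\right)^{2} = 42 \cdot 3^{2} = 42 \cdot 9 = 378$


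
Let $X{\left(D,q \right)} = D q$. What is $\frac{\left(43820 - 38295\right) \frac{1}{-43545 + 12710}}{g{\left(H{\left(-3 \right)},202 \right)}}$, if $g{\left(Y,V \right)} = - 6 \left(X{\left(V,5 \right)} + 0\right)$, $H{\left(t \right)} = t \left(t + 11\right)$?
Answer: $\frac{221}{7474404} \approx 2.9568 \cdot 10^{-5}$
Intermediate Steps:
$H{\left(t \right)} = t \left(11 + t\right)$
$g{\left(Y,V \right)} = - 30 V$ ($g{\left(Y,V \right)} = - 6 \left(V 5 + 0\right) = - 6 \left(5 V + 0\right) = - 6 \cdot 5 V = - 30 V$)
$\frac{\left(43820 - 38295\right) \frac{1}{-43545 + 12710}}{g{\left(H{\left(-3 \right)},202 \right)}} = \frac{\left(43820 - 38295\right) \frac{1}{-43545 + 12710}}{\left(-30\right) 202} = \frac{5525 \frac{1}{-30835}}{-6060} = 5525 \left(- \frac{1}{30835}\right) \left(- \frac{1}{6060}\right) = \left(- \frac{1105}{6167}\right) \left(- \frac{1}{6060}\right) = \frac{221}{7474404}$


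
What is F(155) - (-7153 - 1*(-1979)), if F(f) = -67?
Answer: 5107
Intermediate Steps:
F(155) - (-7153 - 1*(-1979)) = -67 - (-7153 - 1*(-1979)) = -67 - (-7153 + 1979) = -67 - 1*(-5174) = -67 + 5174 = 5107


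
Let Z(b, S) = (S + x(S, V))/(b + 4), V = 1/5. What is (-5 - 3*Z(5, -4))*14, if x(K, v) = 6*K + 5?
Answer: 112/3 ≈ 37.333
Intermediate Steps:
V = 1/5 ≈ 0.20000
x(K, v) = 5 + 6*K
Z(b, S) = (5 + 7*S)/(4 + b) (Z(b, S) = (S + (5 + 6*S))/(b + 4) = (5 + 7*S)/(4 + b))
(-5 - 3*Z(5, -4))*14 = (-5 - 3*(5 + 7*(-4))/(4 + 5))*14 = (-5 - 3*(5 - 28)/9)*14 = (-5 - (-23)/3)*14 = (-5 - 3*(-23/9))*14 = (-5 + 23/3)*14 = (8/3)*14 = 112/3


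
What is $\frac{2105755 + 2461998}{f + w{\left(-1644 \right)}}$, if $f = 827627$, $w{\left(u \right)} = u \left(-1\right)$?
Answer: $\frac{4567753}{829271} \approx 5.5082$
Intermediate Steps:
$w{\left(u \right)} = - u$
$\frac{2105755 + 2461998}{f + w{\left(-1644 \right)}} = \frac{2105755 + 2461998}{827627 - -1644} = \frac{4567753}{827627 + 1644} = \frac{4567753}{829271}$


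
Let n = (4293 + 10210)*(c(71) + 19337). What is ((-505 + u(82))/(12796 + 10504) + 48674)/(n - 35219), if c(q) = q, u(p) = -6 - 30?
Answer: 1134103659/6557528816500 ≈ 0.00017295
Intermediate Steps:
u(p) = -36
n = 281474224 (n = (4293 + 10210)*(71 + 19337) = 14503*19408 = 281474224)
((-505 + u(82))/(12796 + 10504) + 48674)/(n - 35219) = ((-505 - 36)/(12796 + 10504) + 48674)/(281474224 - 35219) = (-541/23300 + 48674)/281439005 = (-541*1/23300 + 48674)*(1/281439005) = (-541/23300 + 48674)*(1/281439005) = (1134103659/23300)*(1/281439005) = 1134103659/6557528816500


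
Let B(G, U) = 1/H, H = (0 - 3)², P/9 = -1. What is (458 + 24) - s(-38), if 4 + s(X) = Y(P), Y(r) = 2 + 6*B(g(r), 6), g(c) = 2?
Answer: 1450/3 ≈ 483.33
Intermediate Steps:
P = -9 (P = 9*(-1) = -9)
H = 9 (H = (-3)² = 9)
B(G, U) = ⅑ (B(G, U) = 1/9 = ⅑)
Y(r) = 8/3 (Y(r) = 2 + 6*(⅑) = 2 + ⅔ = 8/3)
s(X) = -4/3 (s(X) = -4 + 8/3 = -4/3)
(458 + 24) - s(-38) = (458 + 24) - 1*(-4/3) = 482 + 4/3 = 1450/3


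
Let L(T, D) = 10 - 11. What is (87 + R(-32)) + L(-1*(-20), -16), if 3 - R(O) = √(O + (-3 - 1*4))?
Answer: 89 - I*√39 ≈ 89.0 - 6.245*I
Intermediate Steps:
L(T, D) = -1
R(O) = 3 - √(-7 + O) (R(O) = 3 - √(O + (-3 - 1*4)) = 3 - √(O + (-3 - 4)) = 3 - √(O - 7) = 3 - √(-7 + O))
(87 + R(-32)) + L(-1*(-20), -16) = (87 + (3 - √(-7 - 32))) - 1 = (87 + (3 - √(-39))) - 1 = (87 + (3 - I*√39)) - 1 = (90 - I*√39) - 1 = 89 - I*√39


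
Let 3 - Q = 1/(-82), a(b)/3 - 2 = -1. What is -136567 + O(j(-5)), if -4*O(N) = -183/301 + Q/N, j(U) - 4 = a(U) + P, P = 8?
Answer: -202244650897/1480920 ≈ -1.3657e+5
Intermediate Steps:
a(b) = 3 (a(b) = 6 + 3*(-1) = 6 - 3 = 3)
Q = 247/82 (Q = 3 - 1/(-82) = 3 - 1*(-1/82) = 3 + 1/82 = 247/82 ≈ 3.0122)
j(U) = 15 (j(U) = 4 + (3 + 8) = 4 + 11 = 15)
O(N) = 183/1204 - 247/(328*N) (O(N) = -(-183/301 + 247/(82*N))/4 = 183/1204 - 247/(328*N))
-136567 + O(j(-5)) = -136567 + (1/98728)*(-74347 + 15006*15)/15 = -136567 + (1/98728)*(1/15)*(-74347 + 225090) = -136567 + (1/98728)*(1/15)*150743 = -136567 + 150743/1480920 = -202244650897/1480920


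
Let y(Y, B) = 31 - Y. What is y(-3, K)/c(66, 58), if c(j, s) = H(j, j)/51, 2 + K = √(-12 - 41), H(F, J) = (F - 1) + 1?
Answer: 289/11 ≈ 26.273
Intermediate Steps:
H(F, J) = F (H(F, J) = (-1 + F) + 1 = F)
K = -2 + I*√53 (K = -2 + √(-12 - 41) = -2 + √(-53) = -2 + I*√53 ≈ -2.0 + 7.2801*I)
c(j, s) = j/51
y(-3, K)/c(66, 58) = (31 - 1*(-3))/(((1/51)*66)) = (31 + 3)/(22/17) = 34*(17/22) = 289/11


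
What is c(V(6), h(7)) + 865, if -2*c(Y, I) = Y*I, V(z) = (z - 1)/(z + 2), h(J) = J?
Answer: 13805/16 ≈ 862.81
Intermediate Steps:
V(z) = (-1 + z)/(2 + z)
c(Y, I) = -I*Y/2 (c(Y, I) = -Y*I/2 = -I*Y/2)
c(V(6), h(7)) + 865 = -½*7*(-1 + 6)/(2 + 6) + 865 = -½*7*5/8 + 865 = -35/16 + 865 = 13805/16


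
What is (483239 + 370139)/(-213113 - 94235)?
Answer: -426689/153674 ≈ -2.7766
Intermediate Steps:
(483239 + 370139)/(-213113 - 94235) = 853378/(-307348) = 853378*(-1/307348) = -426689/153674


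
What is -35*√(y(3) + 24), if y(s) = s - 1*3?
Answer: -70*√6 ≈ -171.46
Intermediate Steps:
y(s) = -3 + s (y(s) = s - 3 = -3 + s)
-35*√(y(3) + 24) = -35*√((-3 + 3) + 24) = -35*√(0 + 24) = -70*√6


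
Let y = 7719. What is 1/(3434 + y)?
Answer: 1/11153 ≈ 8.9662e-5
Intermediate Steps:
1/(3434 + y) = 1/(3434 + 7719) = 1/11153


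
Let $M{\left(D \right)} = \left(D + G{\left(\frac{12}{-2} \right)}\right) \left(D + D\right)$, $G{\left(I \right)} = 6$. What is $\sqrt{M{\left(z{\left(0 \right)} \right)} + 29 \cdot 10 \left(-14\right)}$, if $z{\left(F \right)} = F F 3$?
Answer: $2 i \sqrt{1015} \approx 63.718 i$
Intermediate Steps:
$z{\left(F \right)} = 3 F^{2}$ ($z{\left(F \right)} = F^{2} \cdot 3 = 3 F^{2}$)
$M{\left(D \right)} = 2 D \left(6 + D\right)$ ($M{\left(D \right)} = \left(D + 6\right) \left(D + D\right) = \left(6 + D\right) 2 D = 2 D \left(6 + D\right)$)
$\sqrt{M{\left(z{\left(0 \right)} \right)} + 29 \cdot 10 \left(-14\right)} = \sqrt{2 \cdot 3 \cdot 0^{2} \left(6 + 3 \cdot 0^{2}\right) + 29 \cdot 10 \left(-14\right)} = \sqrt{2 \cdot 3 \cdot 0 \left(6 + 3 \cdot 0\right) + 290 \left(-14\right)} = \sqrt{2 \cdot 0 \left(6 + 0\right) - 4060} = \sqrt{2 \cdot 0 \cdot 6 - 4060} = \sqrt{0 - 4060} = \sqrt{-4060} = 2 i \sqrt{1015}$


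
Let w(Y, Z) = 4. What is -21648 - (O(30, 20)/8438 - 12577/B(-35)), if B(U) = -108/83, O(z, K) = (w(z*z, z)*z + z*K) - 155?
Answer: -14268161135/455652 ≈ -31314.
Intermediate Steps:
O(z, K) = -155 + 4*z + K*z (O(z, K) = (4*z + z*K) - 155 = (4*z + K*z) - 155 = -155 + 4*z + K*z)
B(U) = -108/83 (B(U) = -108*1/83 = -108/83)
-21648 - (O(30, 20)/8438 - 12577/B(-35)) = -21648 - ((-155 + 4*30 + 20*30)/8438 - 12577/(-108/83)) = -21648 - ((-155 + 120 + 600)*(1/8438) - 12577*(-83/108)) = -21648 - (565*(1/8438) + 1043891/108) = -21648 - (565/8438 + 1043891/108) = -21648 - 1*4404206639/455652 = -21648 - 4404206639/455652 = -14268161135/455652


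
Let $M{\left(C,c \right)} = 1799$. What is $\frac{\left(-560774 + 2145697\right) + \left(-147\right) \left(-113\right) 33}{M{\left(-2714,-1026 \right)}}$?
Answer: $\frac{2133086}{1799} \approx 1185.7$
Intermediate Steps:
$\frac{\left(-560774 + 2145697\right) + \left(-147\right) \left(-113\right) 33}{M{\left(-2714,-1026 \right)}} = \frac{\left(-560774 + 2145697\right) + \left(-147\right) \left(-113\right) 33}{1799} = \left(1584923 + 16611 \cdot 33\right) \frac{1}{1799} = \left(1584923 + 548163\right) \frac{1}{1799} = 2133086 \cdot \frac{1}{1799} = \frac{2133086}{1799}$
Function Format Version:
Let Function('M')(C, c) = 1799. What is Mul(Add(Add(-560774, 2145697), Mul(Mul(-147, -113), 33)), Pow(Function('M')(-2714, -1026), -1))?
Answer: Rational(2133086, 1799) ≈ 1185.7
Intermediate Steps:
Mul(Add(Add(-560774, 2145697), Mul(Mul(-147, -113), 33)), Pow(Function('M')(-2714, -1026), -1)) = Mul(Add(Add(-560774, 2145697), Mul(Mul(-147, -113), 33)), Pow(1799, -1)) = Mul(Add(1584923, Mul(16611, 33)), Rational(1, 1799)) = Mul(Add(1584923, 548163), Rational(1, 1799)) = Mul(2133086, Rational(1, 1799)) = Rational(2133086, 1799)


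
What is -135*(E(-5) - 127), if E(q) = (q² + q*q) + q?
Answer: 11070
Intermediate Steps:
E(q) = q + 2*q² (E(q) = (q² + q²) + q = 2*q² + q = q + 2*q²)
-135*(E(-5) - 127) = -135*(-5*(1 + 2*(-5)) - 127) = -135*(-5*(1 - 10) - 127) = -135*(-5*(-9) - 127) = -135*(45 - 127) = -135*(-82) = 11070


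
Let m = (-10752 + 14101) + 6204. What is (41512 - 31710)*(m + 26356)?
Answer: 351980018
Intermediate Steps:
m = 9553 (m = 3349 + 6204 = 9553)
(41512 - 31710)*(m + 26356) = (41512 - 31710)*(9553 + 26356) = 9802*35909 = 351980018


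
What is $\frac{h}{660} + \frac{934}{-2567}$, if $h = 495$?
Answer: $\frac{3965}{10268} \approx 0.38615$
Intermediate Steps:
$\frac{h}{660} + \frac{934}{-2567} = \frac{495}{660} + \frac{934}{-2567} = 495 \cdot \frac{1}{660} + 934 \left(- \frac{1}{2567}\right) = \frac{3}{4} - \frac{934}{2567} = \frac{3965}{10268}$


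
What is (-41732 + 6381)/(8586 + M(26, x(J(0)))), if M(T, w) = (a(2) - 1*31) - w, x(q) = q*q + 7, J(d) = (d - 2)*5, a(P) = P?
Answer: -35351/8450 ≈ -4.1835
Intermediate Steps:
J(d) = -10 + 5*d (J(d) = (-2 + d)*5 = -10 + 5*d)
x(q) = 7 + q² (x(q) = q² + 7 = 7 + q²)
M(T, w) = -29 - w (M(T, w) = (2 - 1*31) - w = (2 - 31) - w = -29 - w)
(-41732 + 6381)/(8586 + M(26, x(J(0)))) = (-41732 + 6381)/(8586 + (-29 - (7 + (-10 + 5*0)²))) = -35351/(8586 + (-29 - (7 + (-10 + 0)²))) = -35351/(8586 + (-29 - (7 + (-10)²))) = -35351/(8586 + (-29 - (7 + 100))) = -35351/(8586 + (-29 - 1*107)) = -35351/(8586 + (-29 - 107)) = -35351/(8586 - 136) = -35351/8450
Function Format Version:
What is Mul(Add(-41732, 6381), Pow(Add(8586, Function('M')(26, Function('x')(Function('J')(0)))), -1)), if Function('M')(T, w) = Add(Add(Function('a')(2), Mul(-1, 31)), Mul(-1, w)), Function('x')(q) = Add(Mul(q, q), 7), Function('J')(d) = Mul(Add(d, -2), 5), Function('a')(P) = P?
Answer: Rational(-35351, 8450) ≈ -4.1835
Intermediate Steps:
Function('J')(d) = Add(-10, Mul(5, d)) (Function('J')(d) = Mul(Add(-2, d), 5) = Add(-10, Mul(5, d)))
Function('x')(q) = Add(7, Pow(q, 2)) (Function('x')(q) = Add(Pow(q, 2), 7) = Add(7, Pow(q, 2)))
Function('M')(T, w) = Add(-29, Mul(-1, w)) (Function('M')(T, w) = Add(Add(2, Mul(-1, 31)), Mul(-1, w)) = Add(Add(2, -31), Mul(-1, w)) = Add(-29, Mul(-1, w)))
Mul(Add(-41732, 6381), Pow(Add(8586, Function('M')(26, Function('x')(Function('J')(0)))), -1)) = Mul(Add(-41732, 6381), Pow(Add(8586, Add(-29, Mul(-1, Add(7, Pow(Add(-10, Mul(5, 0)), 2))))), -1)) = Mul(-35351, Pow(Add(8586, Add(-29, Mul(-1, Add(7, Pow(Add(-10, 0), 2))))), -1)) = Mul(-35351, Pow(Add(8586, Add(-29, Mul(-1, Add(7, Pow(-10, 2))))), -1)) = Mul(-35351, Pow(Add(8586, Add(-29, Mul(-1, Add(7, 100)))), -1)) = Mul(-35351, Pow(Add(8586, Add(-29, Mul(-1, 107))), -1)) = Mul(-35351, Pow(Add(8586, Add(-29, -107)), -1)) = Mul(-35351, Pow(Add(8586, -136), -1)) = Mul(-35351, Pow(8450, -1)) = Mul(-35351, Rational(1, 8450)) = Rational(-35351, 8450)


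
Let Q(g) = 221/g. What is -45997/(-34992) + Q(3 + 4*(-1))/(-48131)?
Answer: 2221614839/1684199952 ≈ 1.3191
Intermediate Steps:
-45997/(-34992) + Q(3 + 4*(-1))/(-48131) = -45997/(-34992) + (221/(3 + 4*(-1)))/(-48131) = -45997*(-1/34992) + (221/(3 - 4))*(-1/48131) = 45997/34992 + (221/(-1))*(-1/48131) = 45997/34992 + (221*(-1))*(-1/48131) = 45997/34992 - 221*(-1/48131) = 45997/34992 + 221/48131 = 2221614839/1684199952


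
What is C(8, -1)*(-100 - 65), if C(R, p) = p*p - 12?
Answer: 1815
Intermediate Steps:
C(R, p) = -12 + p² (C(R, p) = p² - 12 = -12 + p²)
C(8, -1)*(-100 - 65) = (-12 + (-1)²)*(-100 - 65) = (-12 + 1)*(-165) = -11*(-165) = 1815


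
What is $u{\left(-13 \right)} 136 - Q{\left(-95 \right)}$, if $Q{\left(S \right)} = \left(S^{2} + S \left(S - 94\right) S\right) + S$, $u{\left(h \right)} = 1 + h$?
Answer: $1695163$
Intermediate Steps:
$Q{\left(S \right)} = S + S^{2} + S^{2} \left(-94 + S\right)$ ($Q{\left(S \right)} = \left(S^{2} + S \left(-94 + S\right) S\right) + S = \left(S^{2} + S^{2} \left(-94 + S\right)\right) + S = S + S^{2} + S^{2} \left(-94 + S\right)$)
$u{\left(-13 \right)} 136 - Q{\left(-95 \right)} = \left(1 - 13\right) 136 - - 95 \left(1 + \left(-95\right)^{2} - -8835\right) = \left(-12\right) 136 - - 95 \left(1 + 9025 + 8835\right) = -1632 - \left(-95\right) 17861 = -1632 - -1696795 = -1632 + 1696795 = 1695163$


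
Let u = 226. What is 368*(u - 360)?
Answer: -49312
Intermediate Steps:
368*(u - 360) = 368*(226 - 360) = 368*(-134) = -49312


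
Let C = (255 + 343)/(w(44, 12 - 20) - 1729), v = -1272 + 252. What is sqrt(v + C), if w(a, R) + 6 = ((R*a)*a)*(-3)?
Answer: I*sqrt(2040670361878)/44729 ≈ 31.937*I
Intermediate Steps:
w(a, R) = -6 - 3*R*a**2 (w(a, R) = -6 + ((R*a)*a)*(-3) = -6 + (R*a**2)*(-3) = -6 - 3*R*a**2)
v = -1020
C = 598/44729 (C = (255 + 343)/((-6 - 3*(12 - 20)*44**2) - 1729) = 598/((-6 - 3*(-8)*1936) - 1729) = 598/((-6 + 46464) - 1729) = 598/(46458 - 1729) = 598/44729 ≈ 0.013369)
sqrt(v + C) = sqrt(-1020 + 598/44729) = sqrt(-45622982/44729) = I*sqrt(2040670361878)/44729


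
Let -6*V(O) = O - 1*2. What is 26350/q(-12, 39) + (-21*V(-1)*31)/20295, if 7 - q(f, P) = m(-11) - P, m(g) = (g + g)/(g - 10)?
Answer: 1871655163/3193080 ≈ 586.16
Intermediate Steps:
m(g) = 2*g/(-10 + g) (m(g) = (2*g)/(-10 + g) = 2*g/(-10 + g))
V(O) = ⅓ - O/6 (V(O) = -(O - 1*2)/6 = -(O - 2)/6 = -(-2 + O)/6 = ⅓ - O/6)
q(f, P) = 125/21 + P (q(f, P) = 7 - (2*(-11)/(-10 - 11) - P) = 7 - (2*(-11)/(-21) - P) = 7 - (2*(-11)*(-1/21) - P) = 7 - (22/21 - P) = 7 + (-22/21 + P) = 125/21 + P)
26350/q(-12, 39) + (-21*V(-1)*31)/20295 = 26350/(125/21 + 39) + (-21*(⅓ - ⅙*(-1))*31)/20295 = 26350/(944/21) + (-21*(⅓ + ⅙)*31)*(1/20295) = 26350*(21/944) + (-21*½*31)*(1/20295) = 276675/472 - 21/2*31*(1/20295) = 276675/472 - 651/2*1/20295 = 276675/472 - 217/13530 = 1871655163/3193080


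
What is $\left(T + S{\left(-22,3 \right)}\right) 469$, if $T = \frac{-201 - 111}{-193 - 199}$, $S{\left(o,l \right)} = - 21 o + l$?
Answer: $\frac{1529208}{7} \approx 2.1846 \cdot 10^{5}$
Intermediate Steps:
$S{\left(o,l \right)} = l - 21 o$
$T = \frac{39}{49}$ ($T = - \frac{312}{-392} = \left(-312\right) \left(- \frac{1}{392}\right) = \frac{39}{49} \approx 0.79592$)
$\left(T + S{\left(-22,3 \right)}\right) 469 = \left(\frac{39}{49} + \left(3 - -462\right)\right) 469 = \left(\frac{39}{49} + \left(3 + 462\right)\right) 469 = \left(\frac{39}{49} + 465\right) 469 = \frac{22824}{49} \cdot 469 = \frac{1529208}{7}$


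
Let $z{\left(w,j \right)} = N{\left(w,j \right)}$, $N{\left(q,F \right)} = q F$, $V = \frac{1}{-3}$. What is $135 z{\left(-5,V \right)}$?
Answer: $225$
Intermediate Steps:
$V = - \frac{1}{3} \approx -0.33333$
$N{\left(q,F \right)} = F q$
$z{\left(w,j \right)} = j w$
$135 z{\left(-5,V \right)} = 135 \left(\left(- \frac{1}{3}\right) \left(-5\right)\right) = 135 \cdot \frac{5}{3} = 225$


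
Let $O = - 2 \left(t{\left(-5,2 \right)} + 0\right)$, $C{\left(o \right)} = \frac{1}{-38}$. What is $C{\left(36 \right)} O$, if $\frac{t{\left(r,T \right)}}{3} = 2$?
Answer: $\frac{6}{19} \approx 0.31579$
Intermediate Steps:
$t{\left(r,T \right)} = 6$ ($t{\left(r,T \right)} = 3 \cdot 2 = 6$)
$C{\left(o \right)} = - \frac{1}{38}$
$O = -12$ ($O = - 2 \left(6 + 0\right) = \left(-2\right) 6 = -12$)
$C{\left(36 \right)} O = \left(- \frac{1}{38}\right) \left(-12\right) = \frac{6}{19}$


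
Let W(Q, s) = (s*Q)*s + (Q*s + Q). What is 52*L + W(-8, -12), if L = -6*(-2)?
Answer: -440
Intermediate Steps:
W(Q, s) = Q + Q*s + Q*s**2 (W(Q, s) = (Q*s)*s + (Q + Q*s) = Q*s**2 + (Q + Q*s) = Q + Q*s + Q*s**2)
L = 12
52*L + W(-8, -12) = 52*12 - 8*(1 - 12 + (-12)**2) = 624 - 8*(1 - 12 + 144) = 624 - 8*133 = 624 - 1064 = -440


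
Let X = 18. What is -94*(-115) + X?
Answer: 10828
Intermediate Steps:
-94*(-115) + X = -94*(-115) + 18 = 10810 + 18 = 10828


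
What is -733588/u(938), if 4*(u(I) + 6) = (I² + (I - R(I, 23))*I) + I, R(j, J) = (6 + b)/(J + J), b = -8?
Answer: -4218131/2530924 ≈ -1.6666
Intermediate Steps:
R(j, J) = -1/J (R(j, J) = (6 - 8)/(J + J) = -2*1/(2*J) = -1/J)
u(I) = -6 + I/4 + I²/4 + I*(1/23 + I)/4 (u(I) = -6 + ((I² + (I - (-1)/23)*I) + I)/4 = -6 + ((I² + (I - 1*(-1/23))*I) + I)/4 = -6 + ((I² + (I + 1/23)*I) + I)/4 = -6 + ((I² + (1/23 + I)*I) + I)/4 = -6 + ((I² + I*(1/23 + I)) + I)/4 = -6 + (I + I² + I*(1/23 + I))/4 = -6 + (I/4 + I²/4 + I*(1/23 + I)/4) = -6 + I/4 + I²/4 + I*(1/23 + I)/4)
-733588/u(938) = -733588/(-6 + (½)*938² + (6/23)*938) = -733588/(-6 + (½)*879844 + 5628/23) = -733588/(-6 + 439922 + 5628/23) = -733588/10123696/23 = -733588*23/10123696 = -4218131/2530924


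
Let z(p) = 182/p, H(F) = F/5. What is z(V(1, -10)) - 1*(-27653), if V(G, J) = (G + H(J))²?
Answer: 27835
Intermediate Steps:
H(F) = F/5 (H(F) = F*(⅕) = F/5)
V(G, J) = (G + J/5)²
z(V(1, -10)) - 1*(-27653) = 182/(((-10 + 5*1)²/25)) - 1*(-27653) = 182/(((-10 + 5)²/25)) + 27653 = 182/(((1/25)*(-5)²)) + 27653 = 182/(((1/25)*25)) + 27653 = 182/1 + 27653 = 182*1 + 27653 = 182 + 27653 = 27835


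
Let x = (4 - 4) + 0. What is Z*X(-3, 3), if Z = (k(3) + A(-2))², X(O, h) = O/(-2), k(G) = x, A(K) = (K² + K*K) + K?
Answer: 54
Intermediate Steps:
x = 0 (x = 0 + 0 = 0)
A(K) = K + 2*K² (A(K) = (K² + K²) + K = 2*K² + K = K + 2*K²)
k(G) = 0
X(O, h) = -O/2 (X(O, h) = O*(-½) = -O/2)
Z = 36 (Z = (0 - 2*(1 + 2*(-2)))² = (0 - 2*(1 - 4))² = (0 - 2*(-3))² = (0 + 6)² = 6² = 36)
Z*X(-3, 3) = 36*(-½*(-3)) = 36*(3/2) = 54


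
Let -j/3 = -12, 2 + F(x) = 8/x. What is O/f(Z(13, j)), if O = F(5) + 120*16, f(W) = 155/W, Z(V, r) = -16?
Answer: -153568/775 ≈ -198.15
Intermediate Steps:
F(x) = -2 + 8/x
j = 36 (j = -3*(-12) = 36)
O = 9598/5 (O = (-2 + 8/5) + 120*16 = (-2 + 8*(⅕)) + 1920 = (-2 + 8/5) + 1920 = -⅖ + 1920 = 9598/5 ≈ 1919.6)
O/f(Z(13, j)) = 9598/(5*((155/(-16)))) = 9598/(5*((155*(-1/16)))) = 9598/(5*(-155/16)) = (9598/5)*(-16/155) = -153568/775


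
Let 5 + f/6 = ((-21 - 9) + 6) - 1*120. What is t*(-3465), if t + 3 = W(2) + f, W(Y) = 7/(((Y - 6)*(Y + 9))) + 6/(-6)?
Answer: 12448485/4 ≈ 3.1121e+6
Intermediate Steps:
W(Y) = -1 + 7/((-6 + Y)*(9 + Y)) (W(Y) = 7/(((-6 + Y)*(9 + Y))) + 6*(-⅙) = 7*(1/((-6 + Y)*(9 + Y))) - 1 = 7/((-6 + Y)*(9 + Y)) - 1 = -1 + 7/((-6 + Y)*(9 + Y)))
f = -894 (f = -30 + 6*(((-21 - 9) + 6) - 1*120) = -30 + 6*((-30 + 6) - 120) = -30 + 6*(-24 - 120) = -30 + 6*(-144) = -30 - 864 = -894)
t = -39519/44 (t = -3 + ((61 - 1*2² - 3*2)/(-54 + 2² + 3*2) - 894) = -3 + ((61 - 1*4 - 6)/(-54 + 4 + 6) - 894) = -3 + ((61 - 4 - 6)/(-44) - 894) = -3 + (-1/44*51 - 894) = -3 + (-51/44 - 894) = -3 - 39387/44 = -39519/44 ≈ -898.16)
t*(-3465) = -39519/44*(-3465) = 12448485/4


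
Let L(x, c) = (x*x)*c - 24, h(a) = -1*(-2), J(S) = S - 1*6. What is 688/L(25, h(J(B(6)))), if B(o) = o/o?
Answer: 344/613 ≈ 0.56117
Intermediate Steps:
B(o) = 1
J(S) = -6 + S (J(S) = S - 6 = -6 + S)
h(a) = 2
L(x, c) = -24 + c*x² (L(x, c) = x²*c - 24 = c*x² - 24 = -24 + c*x²)
688/L(25, h(J(B(6)))) = 688/(-24 + 2*25²) = 688/(-24 + 2*625) = 688/(-24 + 1250) = 688/1226 = 688*(1/1226) = 344/613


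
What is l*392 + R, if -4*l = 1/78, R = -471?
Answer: -18418/39 ≈ -472.26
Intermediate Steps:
l = -1/312 (l = -¼/78 = -¼*1/78 = -1/312 ≈ -0.0032051)
l*392 + R = -1/312*392 - 471 = -49/39 - 471 = -18418/39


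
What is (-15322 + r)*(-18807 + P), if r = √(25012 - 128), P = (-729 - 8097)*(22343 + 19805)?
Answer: 5700045316710 - 744034110*√6221 ≈ 5.6414e+12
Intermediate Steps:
P = -371998248 (P = -8826*42148 = -371998248)
r = 2*√6221 (r = √24884 = 2*√6221 ≈ 157.75)
(-15322 + r)*(-18807 + P) = (-15322 + 2*√6221)*(-18807 - 371998248) = (-15322 + 2*√6221)*(-372017055) = 5700045316710 - 744034110*√6221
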